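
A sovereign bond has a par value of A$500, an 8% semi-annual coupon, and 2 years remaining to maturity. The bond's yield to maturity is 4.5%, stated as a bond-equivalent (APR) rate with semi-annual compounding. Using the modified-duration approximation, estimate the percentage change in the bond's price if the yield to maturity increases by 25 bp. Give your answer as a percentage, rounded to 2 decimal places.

Periodic yield y = 0.0225. Modified duration first:
  t   CF        PV=CF/(1+0.0225)^t    t·PV
  1        20.00        19.5599        19.5599
  2        20.00        19.1295        38.2590
  3        20.00        18.7085        56.1256
  4       520.00       475.7185     1,902.8742
  Σ                    533.1165     2,016.8187
P = 533.1165; D_Mac = 3.78307 half-year periods = 1.89154 yrs; D_mod = 1.89154/(1+0.0225) = 1.84991 yrs.
ΔP/P ≈ -D_mod · Δy = -1.84991 × (+0.0025) = -0.004625 = -0.4625%.

-0.46%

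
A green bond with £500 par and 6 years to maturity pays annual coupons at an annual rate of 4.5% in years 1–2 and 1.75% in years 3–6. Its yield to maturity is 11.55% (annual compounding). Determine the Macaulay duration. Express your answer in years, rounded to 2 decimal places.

5.35 years

Periodic yield y = 0.1155. Discount each cash flow and weight by its year:
  t   CF        PV=CF/(1+0.1155)^t    t·PV
  1        22.50        20.1703        20.1703
  2        22.50        18.0819        36.1637
  3         8.75         6.3038        18.9113
  4         8.75         5.6511        22.6042
  5         8.75         5.0659        25.3297
  6       508.75       264.0505     1,584.3029
  Σ                    319.3234     1,707.4822
Price P = Σ PV = 319.3234.
Macaulay duration = Σ(t·PV) / P = 1,707.4822 / 319.3234 = 5.34719 years.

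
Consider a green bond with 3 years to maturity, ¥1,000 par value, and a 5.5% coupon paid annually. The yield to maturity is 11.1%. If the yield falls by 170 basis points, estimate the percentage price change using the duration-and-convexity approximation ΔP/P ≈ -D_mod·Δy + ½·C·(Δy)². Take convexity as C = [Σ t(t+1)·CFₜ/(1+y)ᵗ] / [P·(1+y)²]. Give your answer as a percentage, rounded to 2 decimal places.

+4.47%

With y = 0.111:
  t   CF        PV=CF/(1+0.111)^t    t·PV        t(t+1)·PV
  1        55.00        49.5050        49.5050          99.0099
  2        55.00        44.5589        89.1178         267.3535
  3     1,055.00       769.3258     2,307.9773       9,231.9093
  Σ                    863.3896     2,446.6001       9,598.2727
P = 863.3896; D_Mac = 2.83371 yrs; D_mod = 2.55060 yrs; C = 9.00654.
Duration effect: -2.55060 × (-0.017) = +0.043360
Convexity effect: 0.5 × 9.00654 × (-0.017)² = +0.0013014
ΔP/P ≈ +0.043360 + 0.0013014 = +0.044662 = +4.4662%.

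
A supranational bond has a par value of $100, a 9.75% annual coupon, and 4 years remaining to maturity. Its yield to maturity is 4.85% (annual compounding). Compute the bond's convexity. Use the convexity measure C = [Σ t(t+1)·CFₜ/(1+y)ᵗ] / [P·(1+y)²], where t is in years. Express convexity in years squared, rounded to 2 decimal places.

With y = 0.0485:
  t   CF        PV=CF/(1+0.0485)^t    t·PV        t(t+1)·PV
  1         9.75         9.2990         9.2990          18.5980
  2         9.75         8.8689        17.7377          53.2132
  3         9.75         8.4586        25.3758         101.5034
  4       109.75        90.8094       363.2376       1,816.1879
  Σ                    117.4359       415.6502       1,989.5025
P = 117.4359.
Convexity = Σ t(t+1)·PV / [P·(1+y)²] = 1,989.5025 / (117.4359 × 1.099352) = 15.41015.

15.41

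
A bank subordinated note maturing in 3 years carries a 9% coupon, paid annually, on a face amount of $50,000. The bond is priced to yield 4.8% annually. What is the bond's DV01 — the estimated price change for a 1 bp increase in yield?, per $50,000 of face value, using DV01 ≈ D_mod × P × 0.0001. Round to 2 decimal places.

$14.75

Periodic yield y = 0.048.
  t   CF        PV=CF/(1+0.048)^t    t·PV
  1     4,500.00     4,293.8931     4,293.8931
  2     4,500.00     4,097.2263     8,194.4525
  3    54,500.00    47,349.2009   142,047.6028
  Σ                 55,740.3203   154,535.9485
P = 55,740.3203; D_Mac = 2.77243 yrs; D_mod = 2.64545 yrs.
DV01 ≈ 2.64545 × 55,740.3203 × 0.0001 = 14.745797.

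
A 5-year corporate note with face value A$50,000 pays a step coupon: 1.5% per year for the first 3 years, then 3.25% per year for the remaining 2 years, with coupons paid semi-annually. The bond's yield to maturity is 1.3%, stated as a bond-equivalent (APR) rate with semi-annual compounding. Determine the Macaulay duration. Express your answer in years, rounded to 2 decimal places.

4.82 years

Periodic yield y = 0.0065. Discount each cash flow and weight by its period:
  t   CF        PV=CF/(1+0.0065)^t    t·PV
  1       375.00       372.5782       372.5782
  2       375.00       370.1721       740.3442
  3       375.00       367.7815     1,103.3446
  4       375.00       365.4064     1,461.6256
  5       375.00       363.0466     1,815.2330
  6       375.00       360.7020     2,164.2122
  7       812.50       776.4740     5,435.3180
  8       812.50       771.4595     6,171.6761
  9       812.50       766.4774     6,898.2966
  10   50,812.50    47,624.7568   476,247.5677
  Σ                 52,138.8546   502,410.1963
Price P = Σ PV = 52,138.8546.
Macaulay duration = Σ(t·PV) / P = 502,410.1963 / 52,138.8546 = 9.63600 half-year periods.
In years: 9.63600 / 2 = 4.81800 years.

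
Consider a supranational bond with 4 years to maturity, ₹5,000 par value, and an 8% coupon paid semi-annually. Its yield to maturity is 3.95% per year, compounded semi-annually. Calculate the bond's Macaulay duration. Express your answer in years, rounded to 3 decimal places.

Periodic yield y = 0.01975. Discount each cash flow and weight by its period:
  t   CF        PV=CF/(1+0.01975)^t    t·PV
  1       200.00       196.1265       196.1265
  2       200.00       192.3280       384.6560
  3       200.00       188.6031       565.8093
  4       200.00       184.9503       739.8014
  5       200.00       181.3683       906.8416
  6       200.00       177.8557     1,067.1340
  7       200.00       174.4111     1,220.8774
  8     5,200.00     4,446.8618    35,574.8943
  Σ                  5,742.5048    40,656.1405
Price P = Σ PV = 5,742.5048.
Macaulay duration = Σ(t·PV) / P = 40,656.1405 / 5,742.5048 = 7.07986 half-year periods.
In years: 7.07986 / 2 = 3.53993 years.

3.540 years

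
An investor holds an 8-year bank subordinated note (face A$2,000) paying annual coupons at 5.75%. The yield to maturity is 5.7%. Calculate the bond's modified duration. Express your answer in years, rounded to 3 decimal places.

6.277 years

Periodic yield y = 0.057. First find Macaulay duration:
  t   CF        PV=CF/(1+0.057)^t    t·PV
  1       115.00       108.7985       108.7985
  2       115.00       102.9314       205.8628
  3       115.00        97.3807       292.1421
  4       115.00        92.1293       368.5173
  5       115.00        87.1611       435.8057
  6       115.00        82.4609       494.7652
  7       115.00        78.0141       546.0985
  8     2,115.00     1,357.4082    10,859.2657
  Σ                  2,006.2842    13,311.2558
P = 2,006.2842; Macaulay duration = 13,311.2558 / 2,006.2842 = 6.63478 years.
Modified duration = D_Mac / (1 + y) = 6.63478 / 1.057 = 6.27699 years.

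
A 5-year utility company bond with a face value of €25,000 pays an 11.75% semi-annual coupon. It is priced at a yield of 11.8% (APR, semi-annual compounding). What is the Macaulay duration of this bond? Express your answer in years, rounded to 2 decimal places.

Periodic yield y = 0.059. Discount each cash flow and weight by its period:
  t   CF        PV=CF/(1+0.059)^t    t·PV
  1     1,468.75     1,386.9216     1,386.9216
  2     1,468.75     1,309.6521     2,619.3043
  3     1,468.75     1,236.6876     3,710.0627
  4     1,468.75     1,167.7881     4,671.1523
  5     1,468.75     1,102.7272     5,513.6359
  6     1,468.75     1,041.2910     6,247.7461
  7     1,468.75       983.2776     6,882.9434
  8     1,468.75       928.4963     7,427.9708
  9     1,468.75       876.7671     7,890.9038
  10   26,468.75    14,920.1720   149,201.7204
  Σ                 24,953.7807   195,552.3613
Price P = Σ PV = 24,953.7807.
Macaulay duration = Σ(t·PV) / P = 195,552.3613 / 24,953.7807 = 7.83658 half-year periods.
In years: 7.83658 / 2 = 3.91829 years.

3.92 years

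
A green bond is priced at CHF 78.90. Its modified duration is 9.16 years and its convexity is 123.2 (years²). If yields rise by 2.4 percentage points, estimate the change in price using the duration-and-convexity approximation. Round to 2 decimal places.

-CHF 14.55

Duration effect: -D_mod·Δy = -9.16 × (+0.024) = -0.219840
Convexity effect: ½·C·(Δy)² = 0.5 × 123.2 × (0.024)² = +0.0354816
ΔP/P ≈ -0.219840 + 0.0354816 = -0.1843584
ΔP ≈ 78.90 × (-0.1843584) = -14.54587776.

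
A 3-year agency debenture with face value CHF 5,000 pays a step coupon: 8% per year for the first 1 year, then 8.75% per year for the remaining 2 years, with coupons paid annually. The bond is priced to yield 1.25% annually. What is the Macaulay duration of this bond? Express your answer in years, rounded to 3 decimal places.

2.799 years

Periodic yield y = 0.0125. Discount each cash flow and weight by its year:
  t   CF        PV=CF/(1+0.0125)^t    t·PV
  1       400.00       395.0617       395.0617
  2       437.50       426.7642       853.5284
  3     5,437.50     5,238.5872    15,715.7615
  Σ                  6,060.4131    16,964.3516
Price P = Σ PV = 6,060.4131.
Macaulay duration = Σ(t·PV) / P = 16,964.3516 / 6,060.4131 = 2.79921 years.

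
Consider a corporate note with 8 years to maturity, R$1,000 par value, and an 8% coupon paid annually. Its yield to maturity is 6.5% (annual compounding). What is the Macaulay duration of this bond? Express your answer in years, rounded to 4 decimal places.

6.2909 years

Periodic yield y = 0.065. Discount each cash flow and weight by its year:
  t   CF        PV=CF/(1+0.065)^t    t·PV
  1        80.00        75.1174        75.1174
  2        80.00        70.5327       141.0655
  3        80.00        66.2279       198.6838
  4        80.00        62.1858       248.7434
  5        80.00        58.3905       291.9523
  6        80.00        54.8267       328.9604
  7        80.00        51.4805       360.3635
  8     1,080.00       652.5697     5,220.5575
  Σ                  1,091.3313     6,865.4437
Price P = Σ PV = 1,091.3313.
Macaulay duration = Σ(t·PV) / P = 6,865.4437 / 1,091.3313 = 6.29089 years.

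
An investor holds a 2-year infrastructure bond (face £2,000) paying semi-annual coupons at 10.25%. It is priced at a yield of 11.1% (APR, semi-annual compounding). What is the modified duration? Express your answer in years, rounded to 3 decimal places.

Periodic yield y = 0.0555. First find Macaulay duration:
  t   CF        PV=CF/(1+0.0555)^t    t·PV
  1       102.50        97.1104        97.1104
  2       102.50        92.0041       184.0083
  3       102.50        87.1664       261.4992
  4     2,102.50     1,693.9596     6,775.8385
  Σ                  1,970.2405     7,318.4564
P = 1,970.2405; Macaulay duration = 7,318.4564 / 1,970.2405 = 3.71450 half-year periods = 1.85725 years.
Modified duration = D_Mac / (1 + y) = 1.85725 / 1.0555 = 1.75959 years.

1.760 years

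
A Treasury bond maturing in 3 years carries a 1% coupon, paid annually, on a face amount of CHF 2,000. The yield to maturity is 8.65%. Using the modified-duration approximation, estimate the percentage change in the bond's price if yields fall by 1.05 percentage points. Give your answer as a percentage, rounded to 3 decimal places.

Periodic yield y = 0.0865. Modified duration first:
  t   CF        PV=CF/(1+0.0865)^t    t·PV
  1        20.00        18.4077        18.4077
  2        20.00        16.9422        33.8845
  3     2,020.00     1,574.9333     4,724.8000
  Σ                  1,610.2833     4,777.0922
P = 1,610.2833; D_Mac = 2.96662 yrs; D_mod = 2.96662/(1+0.0865) = 2.73043 yrs.
ΔP/P ≈ -D_mod · Δy = -2.73043 × (-0.0105) = +0.028670 = +2.8670%.

+2.867%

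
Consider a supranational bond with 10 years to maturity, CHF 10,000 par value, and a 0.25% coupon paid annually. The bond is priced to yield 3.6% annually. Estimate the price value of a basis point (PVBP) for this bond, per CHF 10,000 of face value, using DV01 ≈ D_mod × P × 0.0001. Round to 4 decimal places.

CHF 6.8811

Periodic yield y = 0.036.
  t   CF        PV=CF/(1+0.036)^t    t·PV
  1        25.00        24.1313        24.1313
  2        25.00        23.2927        46.5855
  3        25.00        22.4833        67.4500
  4        25.00        21.7021        86.8082
  5        25.00        20.9479       104.7397
  6        25.00        20.2200       121.3201
  7        25.00        19.5174       136.6217
  8        25.00        18.8392       150.7134
  9        25.00        18.1845       163.6608
  10   10,025.00     7,038.6088    70,386.0878
  Σ                  7,227.9272    71,288.1186
P = 7,227.9272; D_Mac = 9.86287 yrs; D_mod = 9.52015 yrs.
DV01 ≈ 9.52015 × 7,227.9272 × 0.0001 = 6.881093.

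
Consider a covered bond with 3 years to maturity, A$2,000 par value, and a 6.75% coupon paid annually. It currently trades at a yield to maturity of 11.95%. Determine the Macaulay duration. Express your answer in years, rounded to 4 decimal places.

2.8006 years

Periodic yield y = 0.1195. Discount each cash flow and weight by its year:
  t   CF        PV=CF/(1+0.1195)^t    t·PV
  1       135.00       120.5895       120.5895
  2       135.00       107.7173       215.4347
  3     2,135.00     1,521.6879     4,565.0637
  Σ                  1,749.9948     4,901.0879
Price P = Σ PV = 1,749.9948.
Macaulay duration = Σ(t·PV) / P = 4,901.0879 / 1,749.9948 = 2.80063 years.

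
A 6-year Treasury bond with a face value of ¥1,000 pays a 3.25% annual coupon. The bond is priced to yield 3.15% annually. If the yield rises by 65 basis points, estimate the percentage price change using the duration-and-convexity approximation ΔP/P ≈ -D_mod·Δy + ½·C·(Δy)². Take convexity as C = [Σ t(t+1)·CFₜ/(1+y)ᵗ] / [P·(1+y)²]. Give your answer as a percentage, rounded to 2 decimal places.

With y = 0.0315:
  t   CF        PV=CF/(1+0.0315)^t    t·PV        t(t+1)·PV
  1        32.50        31.5075        31.5075          63.0150
  2        32.50        30.5453        61.0907         183.2720
  3        32.50        29.6125        88.8376         355.3505
  4        32.50        28.7082       114.8329         574.1646
  5        32.50        27.8315       139.1577         834.9461
  6     1,032.50       857.1852     5,143.1112      36,001.7786
  Σ                  1,005.3904     5,578.5376      38,012.5269
P = 1,005.3904; D_Mac = 5.54863 yrs; D_mod = 5.37918 yrs; C = 35.53477.
Duration effect: -5.37918 × (+0.0065) = -0.034965
Convexity effect: 0.5 × 35.53477 × (0.0065)² = +0.0007507
ΔP/P ≈ -0.034965 + 0.0007507 = -0.034214 = -3.4214%.

-3.42%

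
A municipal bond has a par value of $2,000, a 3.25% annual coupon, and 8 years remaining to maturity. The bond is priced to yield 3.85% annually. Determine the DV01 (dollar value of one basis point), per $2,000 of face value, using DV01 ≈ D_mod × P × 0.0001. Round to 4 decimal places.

Periodic yield y = 0.0385.
  t   CF        PV=CF/(1+0.0385)^t    t·PV
  1        65.00        62.5903        62.5903
  2        65.00        60.2699       120.5398
  3        65.00        58.0355       174.1065
  4        65.00        55.8840       223.5359
  5        65.00        53.8122       269.0611
  6        65.00        51.8172       310.9035
  7        65.00        49.8962       349.2737
  8     2,065.00     1,526.3989    12,211.1913
  Σ                  1,918.7043    13,721.2021
P = 1,918.7043; D_Mac = 7.15129 yrs; D_mod = 6.88617 yrs.
DV01 ≈ 6.88617 × 1,918.7043 × 0.0001 = 1.321252.

$1.3213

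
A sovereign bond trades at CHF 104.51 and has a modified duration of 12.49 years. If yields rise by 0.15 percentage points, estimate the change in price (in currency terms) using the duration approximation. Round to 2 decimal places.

-CHF 1.96

Duration approximation: ΔP/P ≈ -D_mod · Δy = -12.49 × (+0.0015) = -0.018735.
ΔP ≈ 104.51 × (-0.018735) = -1.95799485.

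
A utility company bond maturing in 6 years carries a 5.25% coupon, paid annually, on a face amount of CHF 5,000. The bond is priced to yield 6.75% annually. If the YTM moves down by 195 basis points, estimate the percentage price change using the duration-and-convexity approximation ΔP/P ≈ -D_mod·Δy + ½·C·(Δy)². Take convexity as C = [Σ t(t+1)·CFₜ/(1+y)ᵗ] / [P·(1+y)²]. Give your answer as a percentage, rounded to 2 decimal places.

+10.21%

With y = 0.0675:
  t   CF        PV=CF/(1+0.0675)^t    t·PV        t(t+1)·PV
  1       262.50       245.9016       245.9016         491.8033
  2       262.50       230.3528       460.7056       1,382.1169
  3       262.50       215.7872       647.3616       2,589.4463
  4       262.50       202.1426       808.5703       4,042.8513
  5       262.50       189.3607       946.8036       5,680.8215
  6     5,262.50     3,556.1888    21,337.1326     149,359.9285
  Σ                  4,639.7337    24,446.4753     163,546.9678
P = 4,639.7337; D_Mac = 5.26894 yrs; D_mod = 4.93577 yrs; C = 30.93240.
Duration effect: -4.93577 × (-0.0195) = +0.096248
Convexity effect: 0.5 × 30.93240 × (-0.0195)² = +0.0058810
ΔP/P ≈ +0.096248 + 0.0058810 = +0.102129 = +10.2129%.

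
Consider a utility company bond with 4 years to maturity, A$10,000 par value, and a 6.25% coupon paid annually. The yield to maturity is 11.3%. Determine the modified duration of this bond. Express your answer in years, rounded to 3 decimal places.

3.259 years

Periodic yield y = 0.113. First find Macaulay duration:
  t   CF        PV=CF/(1+0.113)^t    t·PV
  1       625.00       561.5454       561.5454
  2       625.00       504.5331     1,009.0663
  3       625.00       453.3092     1,359.9276
  4    10,625.00     6,923.8601    27,695.4402
  Σ                  8,443.2477    30,625.9794
P = 8,443.2477; Macaulay duration = 30,625.9794 / 8,443.2477 = 3.62727 years.
Modified duration = D_Mac / (1 + y) = 3.62727 / 1.113 = 3.25901 years.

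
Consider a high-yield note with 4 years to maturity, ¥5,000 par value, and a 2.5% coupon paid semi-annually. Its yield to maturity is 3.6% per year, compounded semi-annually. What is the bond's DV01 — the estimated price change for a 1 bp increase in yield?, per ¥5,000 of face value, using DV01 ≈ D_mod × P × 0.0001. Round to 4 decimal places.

Periodic yield y = 0.018.
  t   CF        PV=CF/(1+0.018)^t    t·PV
  1        62.50        61.3949        61.3949
  2        62.50        60.3093       120.6186
  3        62.50        59.2430       177.7289
  4        62.50        58.1954       232.7817
  5        62.50        57.1664       285.8322
  6        62.50        56.1556       336.9338
  7        62.50        55.1627       386.1390
  8     5,062.50     4,389.1741    35,113.3932
  Σ                  4,796.8015    36,714.8222
P = 4,796.8015; D_Mac = 7.65402 half-year periods = 3.82701 yrs; D_mod = 3.75934 yrs.
DV01 ≈ 3.75934 × 4,796.8015 × 0.0001 = 1.803282.

¥1.8033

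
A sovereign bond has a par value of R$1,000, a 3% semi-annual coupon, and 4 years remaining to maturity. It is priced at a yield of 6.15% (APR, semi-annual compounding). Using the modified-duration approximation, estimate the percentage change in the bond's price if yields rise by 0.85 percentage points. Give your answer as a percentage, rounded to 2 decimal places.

Periodic yield y = 0.03075. Modified duration first:
  t   CF        PV=CF/(1+0.03075)^t    t·PV
  1        15.00        14.5525        14.5525
  2        15.00        14.1184        28.2367
  3        15.00        13.6972        41.0915
  4        15.00        13.2886        53.1542
  5        15.00        12.8921        64.4606
  6        15.00        12.5075        75.0451
  7        15.00        12.1344        84.9407
  8     1,015.00       796.5982     6,372.7852
  Σ                    889.7888     6,734.2667
P = 889.7888; D_Mac = 7.56839 half-year periods = 3.78419 yrs; D_mod = 3.78419/(1+0.03075) = 3.67130 yrs.
ΔP/P ≈ -D_mod · Δy = -3.67130 × (+0.0085) = -0.031206 = -3.1206%.

-3.12%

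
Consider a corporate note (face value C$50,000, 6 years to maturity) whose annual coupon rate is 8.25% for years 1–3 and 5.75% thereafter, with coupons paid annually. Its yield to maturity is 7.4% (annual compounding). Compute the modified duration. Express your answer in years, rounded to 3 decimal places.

4.647 years

Periodic yield y = 0.074. First find Macaulay duration:
  t   CF        PV=CF/(1+0.074)^t    t·PV
  1     4,125.00     3,840.7821     3,840.7821
  2     4,125.00     3,576.1472     7,152.2945
  3     4,125.00     3,329.7460     9,989.2381
  4     2,875.00     2,160.8306     8,643.3224
  5     2,875.00     2,011.9466    10,059.7328
  6    52,875.00    34,452.8134   206,716.8805
  Σ                 49,372.2660   246,402.2504
P = 49,372.2660; Macaulay duration = 246,402.2504 / 49,372.2660 = 4.99070 years.
Modified duration = D_Mac / (1 + y) = 4.99070 / 1.074 = 4.64684 years.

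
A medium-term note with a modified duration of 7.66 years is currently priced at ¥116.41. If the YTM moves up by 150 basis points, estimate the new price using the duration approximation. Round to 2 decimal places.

Duration approximation: ΔP/P ≈ -D_mod · Δy = -7.66 × (+0.015) = -0.114900.
New price ≈ 116.41 × (1 - 0.114900) = 103.034491.

¥103.03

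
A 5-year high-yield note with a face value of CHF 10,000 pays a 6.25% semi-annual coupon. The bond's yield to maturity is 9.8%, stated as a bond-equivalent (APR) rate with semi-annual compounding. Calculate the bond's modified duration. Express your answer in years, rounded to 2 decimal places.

4.11 years

Periodic yield y = 0.049. First find Macaulay duration:
  t   CF        PV=CF/(1+0.049)^t    t·PV
  1       312.50       297.9028       297.9028
  2       312.50       283.9874       567.9748
  3       312.50       270.7220       812.1660
  4       312.50       258.0763     1,032.3051
  5       312.50       246.0212     1,230.1061
  6       312.50       234.5293     1,407.1758
  7       312.50       223.5742     1,565.0191
  8       312.50       213.1308     1,705.0460
  9       312.50       203.1752     1,828.5765
  10   10,312.50     6,391.5925    63,915.9252
  Σ                  8,622.7115    74,362.1973
P = 8,622.7115; Macaulay duration = 74,362.1973 / 8,622.7115 = 8.62399 half-year periods = 4.31200 years.
Modified duration = D_Mac / (1 + y) = 4.31200 / 1.049 = 4.11058 years.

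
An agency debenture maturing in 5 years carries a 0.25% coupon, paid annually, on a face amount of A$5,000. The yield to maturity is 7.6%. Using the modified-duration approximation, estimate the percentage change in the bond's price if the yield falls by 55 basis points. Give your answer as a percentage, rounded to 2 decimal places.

Periodic yield y = 0.076. Modified duration first:
  t   CF        PV=CF/(1+0.076)^t    t·PV
  1        12.50        11.6171        11.6171
  2        12.50        10.7966        21.5931
  3        12.50        10.0340        30.1019
  4        12.50         9.3253        37.3010
  5     5,012.50     3,475.3058    17,376.5292
  Σ                  3,517.0787    17,477.1424
P = 3,517.0787; D_Mac = 4.96922 yrs; D_mod = 4.96922/(1+0.076) = 4.61824 yrs.
ΔP/P ≈ -D_mod · Δy = -4.61824 × (-0.0055) = +0.025400 = +2.5400%.

+2.54%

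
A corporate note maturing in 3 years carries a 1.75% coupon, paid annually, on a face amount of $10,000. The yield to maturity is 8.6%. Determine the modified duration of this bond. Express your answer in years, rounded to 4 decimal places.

2.7099 years

Periodic yield y = 0.086. First find Macaulay duration:
  t   CF        PV=CF/(1+0.086)^t    t·PV
  1       175.00       161.1418       161.1418
  2       175.00       148.3810       296.7621
  3    10,175.00     7,944.1044    23,832.3132
  Σ                  8,253.6272    24,290.2170
P = 8,253.6272; Macaulay duration = 24,290.2170 / 8,253.6272 = 2.94297 years.
Modified duration = D_Mac / (1 + y) = 2.94297 / 1.086 = 2.70992 years.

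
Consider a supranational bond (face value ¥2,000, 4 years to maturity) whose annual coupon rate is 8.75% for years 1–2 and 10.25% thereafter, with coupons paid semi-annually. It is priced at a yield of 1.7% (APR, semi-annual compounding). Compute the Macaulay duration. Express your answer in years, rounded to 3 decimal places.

3.524 years

Periodic yield y = 0.0085. Discount each cash flow and weight by its period:
  t   CF        PV=CF/(1+0.0085)^t    t·PV
  1        87.50        86.7625        86.7625
  2        87.50        86.0313       172.0625
  3        87.50        85.3062       255.9185
  4        87.50        84.5872       338.3486
  5       102.50        98.2527       491.2633
  6       102.50        97.4246       584.5474
  7       102.50        96.6034       676.2240
  8     2,102.50     1,964.8472    15,718.7777
  Σ                  2,599.8149    18,323.9045
Price P = Σ PV = 2,599.8149.
Macaulay duration = Σ(t·PV) / P = 18,323.9045 / 2,599.8149 = 7.04816 half-year periods.
In years: 7.04816 / 2 = 3.52408 years.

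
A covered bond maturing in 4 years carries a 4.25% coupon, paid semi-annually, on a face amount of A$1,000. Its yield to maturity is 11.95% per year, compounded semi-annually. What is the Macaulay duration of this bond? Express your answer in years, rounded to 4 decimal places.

Periodic yield y = 0.05975. Discount each cash flow and weight by its period:
  t   CF        PV=CF/(1+0.05975)^t    t·PV
  1        21.25        20.0519        20.0519
  2        21.25        18.9213        37.8427
  3        21.25        17.8545        53.5636
  4        21.25        16.8479        67.3915
  5        21.25        15.8980        79.4899
  6        21.25        15.0016        90.0098
  7        21.25        14.1558        99.0907
  8     1,021.25       641.9551     5,135.6410
  Σ                    760.6862     5,583.0811
Price P = Σ PV = 760.6862.
Macaulay duration = Σ(t·PV) / P = 5,583.0811 / 760.6862 = 7.33953 half-year periods.
In years: 7.33953 / 2 = 3.66977 years.

3.6698 years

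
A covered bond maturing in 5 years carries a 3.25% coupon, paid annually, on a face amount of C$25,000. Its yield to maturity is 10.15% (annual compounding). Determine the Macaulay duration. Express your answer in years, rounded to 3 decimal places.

Periodic yield y = 0.1015. Discount each cash flow and weight by its year:
  t   CF        PV=CF/(1+0.1015)^t    t·PV
  1       812.50       737.6305       737.6305
  2       812.50       669.6600     1,339.3200
  3       812.50       607.9528     1,823.8584
  4       812.50       551.9317     2,207.7269
  5    25,812.50    15,918.6987    79,593.4933
  Σ                 18,485.8737    85,702.0292
Price P = Σ PV = 18,485.8737.
Macaulay duration = Σ(t·PV) / P = 85,702.0292 / 18,485.8737 = 4.63608 years.

4.636 years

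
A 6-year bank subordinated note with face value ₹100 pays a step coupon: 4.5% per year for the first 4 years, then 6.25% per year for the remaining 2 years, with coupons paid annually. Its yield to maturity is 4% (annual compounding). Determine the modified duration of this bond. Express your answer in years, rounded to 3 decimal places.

5.194 years

Periodic yield y = 0.04. First find Macaulay duration:
  t   CF        PV=CF/(1+0.04)^t    t·PV
  1         4.50         4.3269         4.3269
  2         4.50         4.1605         8.3210
  3         4.50         4.0005        12.0015
  4         4.50         3.8466        15.3865
  5         6.25         5.1370        25.6852
  6       106.25        83.9709       503.8255
  Σ                    105.4425       569.5466
P = 105.4425; Macaulay duration = 569.5466 / 105.4425 = 5.40149 years.
Modified duration = D_Mac / (1 + y) = 5.40149 / 1.04 = 5.19374 years.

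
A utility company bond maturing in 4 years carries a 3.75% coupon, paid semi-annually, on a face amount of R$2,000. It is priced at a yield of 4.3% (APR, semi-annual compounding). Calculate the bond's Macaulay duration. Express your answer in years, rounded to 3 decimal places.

Periodic yield y = 0.0215. Discount each cash flow and weight by its period:
  t   CF        PV=CF/(1+0.0215)^t    t·PV
  1        37.50        36.7107        36.7107
  2        37.50        35.9381        71.8761
  3        37.50        35.1816       105.5449
  4        37.50        34.4412       137.7646
  5        37.50        33.7163       168.5813
  6        37.50        33.0066       198.0397
  7        37.50        32.3119       226.1834
  8     2,037.50     1,718.6627    13,749.3015
  Σ                  1,959.9691    14,694.0024
Price P = Σ PV = 1,959.9691.
Macaulay duration = Σ(t·PV) / P = 14,694.0024 / 1,959.9691 = 7.49706 half-year periods.
In years: 7.49706 / 2 = 3.74853 years.

3.749 years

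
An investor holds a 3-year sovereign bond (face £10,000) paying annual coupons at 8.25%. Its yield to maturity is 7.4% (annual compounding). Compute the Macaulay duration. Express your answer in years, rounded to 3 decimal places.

Periodic yield y = 0.074. Discount each cash flow and weight by its year:
  t   CF        PV=CF/(1+0.074)^t    t·PV
  1       825.00       768.1564       768.1564
  2       825.00       715.2294     1,430.4589
  3    10,825.00     8,738.0608    26,214.1823
  Σ                 10,221.4466    28,412.7976
Price P = Σ PV = 10,221.4466.
Macaulay duration = Σ(t·PV) / P = 28,412.7976 / 10,221.4466 = 2.77972 years.

2.780 years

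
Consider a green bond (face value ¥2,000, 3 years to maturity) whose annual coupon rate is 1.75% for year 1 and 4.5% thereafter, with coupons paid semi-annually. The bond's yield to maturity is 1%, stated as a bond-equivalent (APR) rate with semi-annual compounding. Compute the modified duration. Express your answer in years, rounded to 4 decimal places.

Periodic yield y = 0.005. First find Macaulay duration:
  t   CF        PV=CF/(1+0.005)^t    t·PV
  1        17.50        17.4129        17.4129
  2        17.50        17.3263        34.6526
  3        45.00        44.3317       132.9951
  4        45.00        44.1111       176.4446
  5        45.00        43.8917       219.4584
  6     2,045.00     1,984.7095    11,908.2568
  Σ                  2,151.7832    12,489.2204
P = 2,151.7832; Macaulay duration = 12,489.2204 / 2,151.7832 = 5.80413 half-year periods = 2.90206 years.
Modified duration = D_Mac / (1 + y) = 2.90206 / 1.005 = 2.88762 years.

2.8876 years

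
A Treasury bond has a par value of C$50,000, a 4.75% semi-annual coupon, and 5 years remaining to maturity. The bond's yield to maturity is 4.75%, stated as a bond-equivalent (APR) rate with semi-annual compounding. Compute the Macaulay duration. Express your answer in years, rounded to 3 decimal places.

4.509 years

Periodic yield y = 0.02375. Discount each cash flow and weight by its period:
  t   CF        PV=CF/(1+0.02375)^t    t·PV
  1     1,187.50     1,159.9512     1,159.9512
  2     1,187.50     1,133.0414     2,266.0829
  3     1,187.50     1,106.7560     3,320.2679
  4     1,187.50     1,081.0803     4,324.3213
  5     1,187.50     1,056.0003     5,280.0015
  6     1,187.50     1,031.5021     6,189.0128
  7     1,187.50     1,007.5723     7,053.0060
  8     1,187.50       984.1976     7,873.5808
  9     1,187.50       961.3652     8,652.2866
  10   51,187.50    40,478.5336   404,785.3363
  Σ                 50,000.0000   450,903.8472
Price P = Σ PV = 50,000.0000.
Macaulay duration = Σ(t·PV) / P = 450,903.8472 / 50,000.0000 = 9.01808 half-year periods.
In years: 9.01808 / 2 = 4.50904 years.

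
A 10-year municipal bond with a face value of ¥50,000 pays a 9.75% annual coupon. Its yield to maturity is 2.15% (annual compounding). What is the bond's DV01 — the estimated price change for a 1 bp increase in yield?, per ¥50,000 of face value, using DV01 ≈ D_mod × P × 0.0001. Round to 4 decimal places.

¥62.2161

Periodic yield y = 0.0215.
  t   CF        PV=CF/(1+0.0215)^t    t·PV
  1     4,875.00     4,772.3935     4,772.3935
  2     4,875.00     4,671.9467     9,343.8934
  3     4,875.00     4,573.6140    13,720.8420
  4     4,875.00     4,477.3509    17,909.4038
  5     4,875.00     4,383.1140    21,915.5699
  6     4,875.00     4,290.8605    25,745.1629
  7     4,875.00     4,200.5487    29,403.8408
  8     4,875.00     4,112.1377    32,897.1018
  9     4,875.00     4,025.5876    36,230.2884
  10   54,875.00    44,359.9271   443,599.2708
  Σ                 83,867.4807   635,537.7673
P = 83,867.4807; D_Mac = 7.57788 yrs; D_mod = 7.41839 yrs.
DV01 ≈ 7.41839 × 83,867.4807 × 0.0001 = 62.216130.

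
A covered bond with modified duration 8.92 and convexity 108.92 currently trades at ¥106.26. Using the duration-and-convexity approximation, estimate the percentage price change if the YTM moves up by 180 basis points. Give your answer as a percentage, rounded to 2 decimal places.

-14.29%

Duration effect: -D_mod·Δy = -8.92 × (+0.018) = -0.160560
Convexity effect: ½·C·(Δy)² = 0.5 × 108.92 × (0.018)² = +0.01764504
ΔP/P ≈ -0.160560 + 0.01764504 = -0.14291496
= -14.291496%.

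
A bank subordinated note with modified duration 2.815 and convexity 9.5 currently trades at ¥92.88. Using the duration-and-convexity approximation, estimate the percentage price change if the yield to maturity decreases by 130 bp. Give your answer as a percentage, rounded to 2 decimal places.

+3.74%

Duration effect: -D_mod·Δy = -2.815 × (-0.013) = +0.036595
Convexity effect: ½·C·(Δy)² = 0.5 × 9.5 × (-0.013)² = +0.00080275
ΔP/P ≈ +0.036595 + 0.00080275 = +0.03739775
= +3.739775%.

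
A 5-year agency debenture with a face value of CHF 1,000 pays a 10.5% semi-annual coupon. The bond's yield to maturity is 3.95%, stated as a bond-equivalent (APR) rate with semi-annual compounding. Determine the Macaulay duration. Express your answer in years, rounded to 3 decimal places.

Periodic yield y = 0.01975. Discount each cash flow and weight by its period:
  t   CF        PV=CF/(1+0.01975)^t    t·PV
  1        52.50        51.4832        51.4832
  2        52.50        50.4861       100.9722
  3        52.50        49.5083       148.5250
  4        52.50        48.5495       194.1979
  5        52.50        47.6092       238.0459
  6        52.50        46.6871       280.1227
  7        52.50        45.7829       320.4803
  8        52.50        44.8962       359.1696
  9        52.50        44.0267       396.2401
  10    1,052.50       865.5357     8,655.3566
  Σ                  1,294.5648    10,744.5934
Price P = Σ PV = 1,294.5648.
Macaulay duration = Σ(t·PV) / P = 10,744.5934 / 1,294.5648 = 8.29977 half-year periods.
In years: 8.29977 / 2 = 4.14989 years.

4.150 years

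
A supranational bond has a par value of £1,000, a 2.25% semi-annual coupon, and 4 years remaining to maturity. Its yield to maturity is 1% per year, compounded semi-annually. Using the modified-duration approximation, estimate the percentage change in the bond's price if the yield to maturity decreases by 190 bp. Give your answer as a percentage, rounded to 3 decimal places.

+7.283%

Periodic yield y = 0.005. Modified duration first:
  t   CF        PV=CF/(1+0.005)^t    t·PV
  1        11.25        11.1940        11.1940
  2        11.25        11.1383        22.2767
  3        11.25        11.0829        33.2488
  4        11.25        11.0278        44.1111
  5        11.25        10.9729        54.8646
  6        11.25        10.9183        65.5100
  7        11.25        10.8640        76.0481
  8     1,011.25       971.6952     7,773.5613
  Σ                  1,048.8935     8,080.8145
P = 1,048.8935; D_Mac = 7.70413 half-year periods = 3.85207 yrs; D_mod = 3.85207/(1+0.005) = 3.83290 yrs.
ΔP/P ≈ -D_mod · Δy = -3.83290 × (-0.019) = +0.072825 = +7.2825%.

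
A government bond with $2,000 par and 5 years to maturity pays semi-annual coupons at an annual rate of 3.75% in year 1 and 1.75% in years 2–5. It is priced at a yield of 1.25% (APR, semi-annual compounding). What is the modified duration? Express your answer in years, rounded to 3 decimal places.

4.706 years

Periodic yield y = 0.00625. First find Macaulay duration:
  t   CF        PV=CF/(1+0.00625)^t    t·PV
  1        37.50        37.2671        37.2671
  2        37.50        37.0356        74.0712
  3        17.50        17.1759        51.5278
  4        17.50        17.0693        68.2770
  5        17.50        16.9632        84.8162
  6        17.50        16.8579       101.1472
  7        17.50        16.7532       117.2721
  8        17.50        16.6491       133.1928
  9        17.50        16.5457       148.9113
  10    2,017.50     1,895.6345    18,956.3452
  Σ                  2,087.9515    19,772.8280
P = 2,087.9515; Macaulay duration = 19,772.8280 / 2,087.9515 = 9.46997 half-year periods = 4.73498 years.
Modified duration = D_Mac / (1 + y) = 4.73498 / 1.00625 = 4.70557 years.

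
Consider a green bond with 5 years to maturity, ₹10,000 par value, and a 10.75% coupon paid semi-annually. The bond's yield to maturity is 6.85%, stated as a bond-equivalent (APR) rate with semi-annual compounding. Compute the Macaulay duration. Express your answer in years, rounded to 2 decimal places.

Periodic yield y = 0.03425. Discount each cash flow and weight by its period:
  t   CF        PV=CF/(1+0.03425)^t    t·PV
  1       537.50       519.7003       519.7003
  2       537.50       502.4900     1,004.9800
  3       537.50       485.8496     1,457.5489
  4       537.50       469.7603     1,879.0414
  5       537.50       454.2039     2,271.0193
  6       537.50       439.1625     2,634.9753
  7       537.50       424.6193     2,972.3353
  8       537.50       410.5577     3,284.4618
  9       537.50       396.9618     3,572.6561
  10   10,537.50     7,524.5805    75,245.8049
  Σ                 11,627.8860    94,842.5232
Price P = Σ PV = 11,627.8860.
Macaulay duration = Σ(t·PV) / P = 94,842.5232 / 11,627.8860 = 8.15647 half-year periods.
In years: 8.15647 / 2 = 4.07824 years.

4.08 years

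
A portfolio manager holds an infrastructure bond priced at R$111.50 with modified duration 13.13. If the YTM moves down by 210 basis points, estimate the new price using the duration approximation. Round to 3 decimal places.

Duration approximation: ΔP/P ≈ -D_mod · Δy = -13.13 × (-0.021) = +0.275730.
New price ≈ 111.50 × (1 + 0.275730) = 142.243895.

R$142.244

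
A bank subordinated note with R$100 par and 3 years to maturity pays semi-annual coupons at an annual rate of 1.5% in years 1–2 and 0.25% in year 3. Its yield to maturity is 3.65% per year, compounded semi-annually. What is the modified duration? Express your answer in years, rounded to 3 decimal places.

2.892 years

Periodic yield y = 0.01825. First find Macaulay duration:
  t   CF        PV=CF/(1+0.01825)^t    t·PV
  1        0.750         0.7366         0.7366
  2        0.750         0.7234         1.4467
  3        0.750         0.7104         2.1312
  4        0.750         0.6977         2.7906
  5        0.125         0.1142         0.5710
  6      100.125        89.8289       538.9733
  Σ                     92.8110       546.6494
P = 92.8110; Macaulay duration = 546.6494 / 92.8110 = 5.88992 half-year periods = 2.94496 years.
Modified duration = D_Mac / (1 + y) = 2.94496 / 1.01825 = 2.89218 years.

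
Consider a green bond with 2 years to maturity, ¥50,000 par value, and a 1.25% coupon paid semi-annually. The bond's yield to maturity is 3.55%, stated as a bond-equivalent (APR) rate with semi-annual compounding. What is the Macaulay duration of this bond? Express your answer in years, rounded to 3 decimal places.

1.981 years

Periodic yield y = 0.01775. Discount each cash flow and weight by its period:
  t   CF        PV=CF/(1+0.01775)^t    t·PV
  1       312.50       307.0499       307.0499
  2       312.50       301.6948       603.3896
  3       312.50       296.4331       889.2993
  4    50,312.50    46,893.3710   187,573.4839
  Σ                 47,798.5487   189,373.2226
Price P = Σ PV = 47,798.5487.
Macaulay duration = Σ(t·PV) / P = 189,373.2226 / 47,798.5487 = 3.96190 half-year periods.
In years: 3.96190 / 2 = 1.98095 years.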